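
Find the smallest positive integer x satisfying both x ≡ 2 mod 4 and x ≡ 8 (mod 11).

30

x ≡ 2 (mod 4) gives x ∈ {2, 6, 10, 14, 18, 22, 26, 30}.
The first of these with x mod 11 = 8 is 30.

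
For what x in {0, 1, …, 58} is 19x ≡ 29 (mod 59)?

45

19⁻¹ ≡ 28 (mod 59) because 19·28 = 532 = 9·59 + 1.
So x ≡ 28·29 = 812 ≡ 45 (mod 59).
Check: 19·45 = 855 = 14·59 + 29.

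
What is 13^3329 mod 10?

Powers of 3 mod 10 repeat with period 4: 3, 9, 7, 1.
3329 leaves remainder 1 on division by 4, so 13^3329 ends in 3.

3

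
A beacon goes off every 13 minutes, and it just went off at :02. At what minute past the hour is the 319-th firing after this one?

9

319·13 = 4147.
4147 mod 60 = 7 (since 69·60 = 4140).
(2 + 7) mod 60 = 9.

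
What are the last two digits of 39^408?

81

Square-and-reduce mod 100: 39^1≡39, 39^2≡21, 39^4≡41, 39^8≡81, 39^16≡61, 39^32≡21, 39^64≡41, 39^128≡81, 39^256≡61.
408 = 8 + 16 + 128 + 256, so 39^408 ≡ 81·61·81·61 ≡ 81 (mod 100).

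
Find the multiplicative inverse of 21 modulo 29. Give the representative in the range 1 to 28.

18

21·18 = 378 = 13·29 + 1, so 21⁻¹ ≡ 18 (mod 29).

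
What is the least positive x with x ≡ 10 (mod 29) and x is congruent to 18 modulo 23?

Since 23·24 ≡ 1 (mod 29), take x = 18 + 23·((10−18)·24 mod 29) = 18 + 23·11 = 271.
Check: 271 mod 29 = 10, 271 mod 23 = 18.

271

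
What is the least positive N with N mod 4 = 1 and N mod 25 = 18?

93

x ≡ 1 (mod 4) gives x ∈ {1, 5, 9, 13, 17, 21, 25, 29, …}.
The first of these with x mod 25 = 18 is 93.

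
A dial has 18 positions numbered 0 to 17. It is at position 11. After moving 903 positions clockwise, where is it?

14

903 = 50·18 + 3, so 903 mod 18 = 3.
(11 + 3) mod 18 = 14.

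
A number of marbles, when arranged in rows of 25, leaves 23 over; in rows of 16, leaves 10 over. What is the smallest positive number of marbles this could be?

Since 16·11 ≡ 1 (mod 25), take x = 10 + 16·((23−10)·11 mod 25) = 10 + 16·18 = 298.
Check: 298 mod 25 = 23, 298 mod 16 = 10.

298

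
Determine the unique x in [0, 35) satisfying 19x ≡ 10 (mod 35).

The inverse of 19 mod 35 is 24 (since 19·24 = 456 ≡ 1).
So x ≡ 24·10 = 240 ≡ 30 (mod 35).

30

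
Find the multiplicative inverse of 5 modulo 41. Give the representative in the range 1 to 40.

33

41 = 8·5 + 1
5 = 5·1 + 0
Back-substituting gives 5·33 ≡ 1 (mod 41).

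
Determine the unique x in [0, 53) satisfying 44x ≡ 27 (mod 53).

44⁻¹ ≡ 47 (mod 53) because 44·47 = 2068 = 39·53 + 1.
Multiplying both sides by 47: x ≡ 47·27 = 1269 ≡ 50 (mod 53).
Check: 44·50 = 2200 = 41·53 + 27.

50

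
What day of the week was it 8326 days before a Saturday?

Wednesday

8326 = 1189·7 + 3, so 8326 mod 7 = 3.
Saturday − 3 days → Wednesday.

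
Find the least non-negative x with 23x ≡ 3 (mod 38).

The inverse of 23 mod 38 is 5 (since 23·5 = 115 ≡ 1).
So x ≡ 5·3 = 15 ≡ 15 (mod 38).
Check: 23·15 = 345 = 9·38 + 3.

15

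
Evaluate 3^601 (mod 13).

By repeated squaring mod 13: 3^1≡3, 3^2≡9, 3^4≡3, 3^8≡9, 3^16≡3, 3^32≡9, 3^64≡3, 3^128≡9, 3^256≡3, 3^512≡9.
Since 601 = 1 + 8 + 16 + 64 + 512 in binary, 3^601 ≡ 3·9·3·3·9 ≡ 3 (mod 13).

3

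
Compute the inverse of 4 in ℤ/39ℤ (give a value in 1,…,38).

4·10 = 40 = 1·39 + 1, so 4⁻¹ ≡ 10 (mod 39).

10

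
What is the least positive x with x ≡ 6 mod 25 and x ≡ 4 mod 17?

x ≡ 4 (mod 17) gives x ∈ {4, 21, 38, 55, 72, 89, 106}.
The first of these with x mod 25 = 6 is 106.

106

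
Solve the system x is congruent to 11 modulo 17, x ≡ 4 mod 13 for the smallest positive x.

147

x ≡ 4 (mod 13) gives x ∈ {4, 17, 30, 43, 56, 69, 82, 95, …}.
The first of these with x mod 17 = 11 is 147.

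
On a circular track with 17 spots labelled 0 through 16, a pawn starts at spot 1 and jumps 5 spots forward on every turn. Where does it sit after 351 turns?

351·5 = 1755.
Dividing 1755 by 17 gives quotient 103 and remainder 4.
(1 + 4) mod 17 = 5.

5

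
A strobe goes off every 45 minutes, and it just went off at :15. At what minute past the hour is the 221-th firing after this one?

221·45 = 9945.
9945 = 165·60 + 45, so 9945 mod 60 = 45.
(15 + 45) mod 60 = 0.

0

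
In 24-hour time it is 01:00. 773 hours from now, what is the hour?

773 mod 24 = 5 (since 32·24 = 768).
(1 + 5) mod 24 = 6.

6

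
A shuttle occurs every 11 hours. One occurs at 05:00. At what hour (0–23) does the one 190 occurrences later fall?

7

190·11 = 2090.
2090 mod 24 = 2 (since 87·24 = 2088).
(5 + 2) mod 24 = 7.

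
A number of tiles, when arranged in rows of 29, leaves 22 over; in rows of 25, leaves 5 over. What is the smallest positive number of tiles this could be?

80

x ≡ 5 (mod 25) gives x ∈ {5, 30, 55, 80}.
The first of these with x mod 29 = 22 is 80.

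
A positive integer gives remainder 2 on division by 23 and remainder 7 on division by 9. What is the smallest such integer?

25

x ≡ 7 (mod 9) gives x ∈ {7, 16, 25}.
The first of these with x mod 23 = 2 is 25.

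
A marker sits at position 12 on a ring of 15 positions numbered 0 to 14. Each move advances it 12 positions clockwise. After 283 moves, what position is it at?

3

283·12 = 3396.
Dividing 3396 by 15 gives quotient 226 and remainder 6.
(12 + 6) mod 15 = 3.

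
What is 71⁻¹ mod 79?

71·69 = 4899 = 62·79 + 1, so 71⁻¹ ≡ 69 (mod 79).

69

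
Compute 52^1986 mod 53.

1

Square-and-reduce mod 53: 52^1≡52, 52^2≡1, 52^4≡1, 52^8≡1, 52^16≡1, 52^32≡1, 52^64≡1, 52^128≡1, 52^256≡1, 52^512≡1, 52^1024≡1.
1986 = 2 + 64 + 128 + 256 + 512 + 1024, so 52^1986 ≡ 1·1·1·1·1·1 ≡ 1 (mod 53).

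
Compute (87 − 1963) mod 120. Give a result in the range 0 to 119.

1963 = 16·120 + 43, so 1963 mod 120 = 43.
(87 − 43) mod 120 = 44.

44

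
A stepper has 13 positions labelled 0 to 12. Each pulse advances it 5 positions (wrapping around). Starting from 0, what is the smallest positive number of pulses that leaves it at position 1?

8

5·8 = 40 = 3·13 + 1, so 5⁻¹ ≡ 8 (mod 13).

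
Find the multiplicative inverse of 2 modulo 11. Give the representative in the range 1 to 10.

6

2·6 = 12 = 1·11 + 1, so 2⁻¹ ≡ 6 (mod 11).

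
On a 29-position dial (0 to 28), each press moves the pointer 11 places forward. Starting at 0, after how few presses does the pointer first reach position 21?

23

The inverse of 11 mod 29 is 8 (since 11·8 = 88 ≡ 1).
So x ≡ 8·21 = 168 ≡ 23 (mod 29).
Check: 11·23 = 253 = 8·29 + 21.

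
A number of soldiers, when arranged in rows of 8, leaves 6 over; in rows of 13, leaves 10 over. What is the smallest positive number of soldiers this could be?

x ≡ 6 (mod 8) gives x ∈ {6, 14, 22, 30, 38, 46, 54, 62}.
The first of these with x mod 13 = 10 is 62.

62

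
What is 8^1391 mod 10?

2

Powers of 8 mod 10 repeat with period 4: 8, 4, 2, 6.
1391 leaves remainder 3 on division by 4, so 8^1391 ends in 2.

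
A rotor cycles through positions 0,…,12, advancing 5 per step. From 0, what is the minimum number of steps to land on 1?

5⁻¹ ≡ 8 (mod 13) because 5·8 = 40 = 3·13 + 1.
So x ≡ 8·1 = 8 ≡ 8 (mod 13).
Check: 5·8 = 40 = 3·13 + 1.

8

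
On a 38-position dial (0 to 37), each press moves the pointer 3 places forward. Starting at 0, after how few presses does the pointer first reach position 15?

5

3⁻¹ ≡ 13 (mod 38) because 3·13 = 39 = 1·38 + 1.
Multiplying both sides by 13: x ≡ 13·15 = 195 ≡ 5 (mod 38).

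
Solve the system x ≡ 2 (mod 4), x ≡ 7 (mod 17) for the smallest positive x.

x ≡ 2 (mod 4) gives x ∈ {2, 6, 10, 14, 18, 22, 26, 30, …}.
The first of these with x mod 17 = 7 is 58.

58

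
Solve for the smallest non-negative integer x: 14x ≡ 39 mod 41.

35

14⁻¹ ≡ 3 (mod 41) because 14·3 = 42 = 1·41 + 1.
Multiplying both sides by 3: x ≡ 3·39 = 117 ≡ 35 (mod 41).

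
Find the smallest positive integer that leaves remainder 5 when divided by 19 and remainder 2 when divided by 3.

x ≡ 2 (mod 3) gives x ∈ {2, 5}.
The first of these with x mod 19 = 5 is 5.

5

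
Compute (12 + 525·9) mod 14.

525·9 = 4725.
4725 mod 14 = 7 (since 337·14 = 4718).
(12 + 7) mod 14 = 5.

5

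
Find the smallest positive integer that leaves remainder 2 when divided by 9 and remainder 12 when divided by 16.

x ≡ 2 (mod 9) gives x ∈ {2, 11, 20, 29, 38, 47, 56, 65, …}.
The first of these with x mod 16 = 12 is 92.

92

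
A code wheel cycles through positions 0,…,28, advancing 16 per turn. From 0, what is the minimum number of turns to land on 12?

8

The inverse of 16 mod 29 is 20 (since 16·20 = 320 ≡ 1).
Multiplying both sides by 20: x ≡ 20·12 = 240 ≡ 8 (mod 29).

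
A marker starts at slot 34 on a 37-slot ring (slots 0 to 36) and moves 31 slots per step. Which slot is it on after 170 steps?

170·31 = 5270.
5270 = 142·37 + 16, so 5270 mod 37 = 16.
(34 + 16) mod 37 = 13.

13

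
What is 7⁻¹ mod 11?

11 = 1·7 + 4
7 = 1·4 + 3
4 = 1·3 + 1
3 = 3·1 + 0
Back-substituting gives 7·8 ≡ 1 (mod 11).

8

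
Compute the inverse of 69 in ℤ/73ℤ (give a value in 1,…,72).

69·18 = 1242 = 17·73 + 1, so 69⁻¹ ≡ 18 (mod 73).

18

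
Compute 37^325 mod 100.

By repeated squaring mod 100: 37^1≡37, 37^2≡69, 37^4≡61, 37^8≡21, 37^16≡41, 37^32≡81, 37^64≡61, 37^128≡21, 37^256≡41.
325 = 1 + 4 + 64 + 256, so 37^325 ≡ 37·61·61·41 ≡ 57 (mod 100).

57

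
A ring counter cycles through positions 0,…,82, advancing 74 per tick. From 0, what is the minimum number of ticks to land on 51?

22

The inverse of 74 mod 83 is 46 (since 74·46 = 3404 ≡ 1).
Multiplying both sides by 46: x ≡ 46·51 = 2346 ≡ 22 (mod 83).
Check: 74·22 = 1628 = 19·83 + 51.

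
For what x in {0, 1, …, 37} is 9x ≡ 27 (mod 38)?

3

The inverse of 9 mod 38 is 17 (since 9·17 = 153 ≡ 1).
Multiplying both sides by 17: x ≡ 17·27 = 459 ≡ 3 (mod 38).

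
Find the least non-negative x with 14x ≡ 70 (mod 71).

5

The inverse of 14 mod 71 is 66 (since 14·66 = 924 ≡ 1).
So x ≡ 66·70 = 4620 ≡ 5 (mod 71).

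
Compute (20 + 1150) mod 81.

1150 − 14·81 = 16, so 1150 ≡ 16 (mod 81).
(20 + 16) mod 81 = 36.

36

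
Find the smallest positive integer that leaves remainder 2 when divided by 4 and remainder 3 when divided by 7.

x ≡ 2 (mod 4) gives x ∈ {2, 6, 10}.
The first of these with x mod 7 = 3 is 10.

10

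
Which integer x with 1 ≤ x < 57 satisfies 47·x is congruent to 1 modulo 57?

17

47·17 = 799 = 14·57 + 1, so 47⁻¹ ≡ 17 (mod 57).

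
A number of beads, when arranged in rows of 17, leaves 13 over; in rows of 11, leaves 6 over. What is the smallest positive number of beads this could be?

149

x ≡ 6 (mod 11) gives x ∈ {6, 17, 28, 39, 50, 61, 72, 83, …}.
The first of these with x mod 17 = 13 is 149.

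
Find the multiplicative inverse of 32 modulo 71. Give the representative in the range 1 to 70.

71 = 2·32 + 7
32 = 4·7 + 4
7 = 1·4 + 3
4 = 1·3 + 1
3 = 3·1 + 0
Back-substituting gives 32·20 ≡ 1 (mod 71).

20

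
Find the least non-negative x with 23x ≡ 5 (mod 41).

The inverse of 23 mod 41 is 25 (since 23·25 = 575 ≡ 1).
So x ≡ 25·5 = 125 ≡ 2 (mod 41).

2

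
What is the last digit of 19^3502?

1

The units digit of 19^n cycles with period 2: 9, 1, …
3502 leaves remainder 0 on division by 2, so 19^3502 ends in 1.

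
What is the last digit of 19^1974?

1

Last digits of 9^n: 9, 1 (period 2).
1974 mod 2 = 0, so the last digit matches 9^2 = 1.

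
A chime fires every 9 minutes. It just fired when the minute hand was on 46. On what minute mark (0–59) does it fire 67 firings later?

67·9 = 603.
603 mod 60 = 3 (since 10·60 = 600).
(46 + 3) mod 60 = 49.

49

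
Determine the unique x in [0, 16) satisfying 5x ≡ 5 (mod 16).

1

The inverse of 5 mod 16 is 13 (since 5·13 = 65 ≡ 1).
So x ≡ 13·5 = 65 ≡ 1 (mod 16).
Check: 5·1 = 5 = 0·16 + 5.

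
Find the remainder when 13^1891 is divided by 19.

Square-and-reduce mod 19: 13^1≡13, 13^2≡17, 13^4≡4, 13^8≡16, 13^16≡9, 13^32≡5, 13^64≡6, 13^128≡17, 13^256≡4, 13^512≡16, 13^1024≡9.
1891 = 1 + 2 + 32 + 64 + 256 + 512 + 1024, so 13^1891 ≡ 13·17·5·6·4·16·9 ≡ 13 (mod 19).

13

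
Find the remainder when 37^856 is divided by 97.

Successive squares of 37 mod 97: 37^1≡37, 37^2≡11, 37^4≡24, 37^8≡91, 37^16≡36, 37^32≡35, 37^64≡61, 37^128≡35, 37^256≡61, 37^512≡35.
Since 856 = 8 + 16 + 64 + 256 + 512 in binary, 37^856 ≡ 91·36·61·61·35 ≡ 16 (mod 97).

16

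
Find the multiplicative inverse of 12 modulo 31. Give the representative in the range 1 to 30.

12·13 = 156 = 5·31 + 1, so 12⁻¹ ≡ 13 (mod 31).

13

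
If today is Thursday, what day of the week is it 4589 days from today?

Monday

Dividing 4589 by 7 gives quotient 655 and remainder 4.
Thursday + 4 days → Monday.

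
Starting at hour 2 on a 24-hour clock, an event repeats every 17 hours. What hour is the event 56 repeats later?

56·17 = 952.
952 mod 24 = 16 (since 39·24 = 936).
(2 + 16) mod 24 = 18.

18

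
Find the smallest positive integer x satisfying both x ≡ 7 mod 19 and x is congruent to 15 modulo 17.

83

x ≡ 15 (mod 17) gives x ∈ {15, 32, 49, 66, 83}.
The first of these with x mod 19 = 7 is 83.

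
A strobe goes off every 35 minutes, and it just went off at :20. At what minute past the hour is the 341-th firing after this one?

15

341·35 = 11935.
11935 mod 60 = 55 (since 198·60 = 11880).
(20 + 55) mod 60 = 15.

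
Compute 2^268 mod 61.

15

By repeated squaring mod 61: 2^1≡2, 2^2≡4, 2^4≡16, 2^8≡12, 2^16≡22, 2^32≡57, 2^64≡16, 2^128≡12, 2^256≡22.
Since 268 = 4 + 8 + 256 in binary, 2^268 ≡ 16·12·22 ≡ 15 (mod 61).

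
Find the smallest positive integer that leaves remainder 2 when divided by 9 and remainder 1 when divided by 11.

56

x ≡ 2 (mod 9) gives x ∈ {2, 11, 20, 29, 38, 47, 56}.
The first of these with x mod 11 = 1 is 56.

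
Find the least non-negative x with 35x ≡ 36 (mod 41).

The inverse of 35 mod 41 is 34 (since 35·34 = 1190 ≡ 1).
Multiplying both sides by 34: x ≡ 34·36 = 1224 ≡ 35 (mod 41).

35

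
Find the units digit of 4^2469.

4

Powers of 4 mod 10 repeat with period 2: 4, 6.
2469 mod 2 = 1, so the last digit matches 4^1 = 4.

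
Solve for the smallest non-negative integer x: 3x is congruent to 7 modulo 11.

The inverse of 3 mod 11 is 4 (since 3·4 = 12 ≡ 1).
So x ≡ 4·7 = 28 ≡ 6 (mod 11).
Check: 3·6 = 18 = 1·11 + 7.

6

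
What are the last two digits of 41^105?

Successive squares of 41 mod 100: 41^1≡41, 41^2≡81, 41^4≡61, 41^8≡21, 41^16≡41, 41^32≡81, 41^64≡61.
Since 105 = 1 + 8 + 32 + 64 in binary, 41^105 ≡ 41·21·81·61 ≡ 1 (mod 100).

01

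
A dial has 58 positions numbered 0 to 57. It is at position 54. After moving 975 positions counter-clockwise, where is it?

7

Dividing 975 by 58 gives quotient 16 and remainder 47.
(54 − 47) mod 58 = 7.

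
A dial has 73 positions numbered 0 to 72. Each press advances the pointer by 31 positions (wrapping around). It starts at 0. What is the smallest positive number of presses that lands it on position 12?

31

The inverse of 31 mod 73 is 33 (since 31·33 = 1023 ≡ 1).
Multiplying both sides by 33: x ≡ 33·12 = 396 ≡ 31 (mod 73).
Check: 31·31 = 961 = 13·73 + 12.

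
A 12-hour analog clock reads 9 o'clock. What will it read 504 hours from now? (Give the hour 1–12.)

9

504 − 42·12 = 0, so 504 ≡ 0 (mod 12).
9 + 0 → 9 on a 12-hour dial.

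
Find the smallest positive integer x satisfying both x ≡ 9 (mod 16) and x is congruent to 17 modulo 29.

249

x ≡ 9 (mod 16) gives x ∈ {9, 25, 41, 57, 73, 89, 105, 121, …}.
The first of these with x mod 29 = 17 is 249.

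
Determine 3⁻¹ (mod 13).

13 = 4·3 + 1
3 = 3·1 + 0
Back-substituting gives 3·9 ≡ 1 (mod 13).

9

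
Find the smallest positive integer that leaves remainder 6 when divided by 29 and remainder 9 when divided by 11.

Since 11·8 ≡ 1 (mod 29), take x = 9 + 11·((6−9)·8 mod 29) = 9 + 11·5 = 64.
Check: 64 mod 29 = 6, 64 mod 11 = 9.

64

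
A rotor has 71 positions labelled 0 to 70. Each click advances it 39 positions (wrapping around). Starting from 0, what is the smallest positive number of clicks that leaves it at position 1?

39·51 = 1989 = 28·71 + 1, so 39⁻¹ ≡ 51 (mod 71).

51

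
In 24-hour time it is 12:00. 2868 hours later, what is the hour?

0

Dividing 2868 by 24 gives quotient 119 and remainder 12.
(12 + 12) mod 24 = 0.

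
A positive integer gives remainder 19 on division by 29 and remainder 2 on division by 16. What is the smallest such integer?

338

Since 16·20 ≡ 1 (mod 29), take x = 2 + 16·((19−2)·20 mod 29) = 2 + 16·21 = 338.
Check: 338 mod 29 = 19, 338 mod 16 = 2.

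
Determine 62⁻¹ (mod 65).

62·43 = 2666 = 41·65 + 1, so 62⁻¹ ≡ 43 (mod 65).

43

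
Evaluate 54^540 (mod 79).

Successive squares of 54 mod 79: 54^1≡54, 54^2≡72, 54^4≡49, 54^8≡31, 54^16≡13, 54^32≡11, 54^64≡42, 54^128≡26, 54^256≡44, 54^512≡40.
Since 540 = 4 + 8 + 16 + 512 in binary, 54^540 ≡ 49·31·13·40 ≡ 38 (mod 79).

38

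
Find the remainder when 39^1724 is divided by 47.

6

Successive squares of 39 mod 47: 39^1≡39, 39^2≡17, 39^4≡7, 39^8≡2, 39^16≡4, 39^32≡16, 39^64≡21, 39^128≡18, 39^256≡42, 39^512≡25, 39^1024≡14.
1724 = 4 + 8 + 16 + 32 + 128 + 512 + 1024, so 39^1724 ≡ 7·2·4·16·18·25·14 ≡ 6 (mod 47).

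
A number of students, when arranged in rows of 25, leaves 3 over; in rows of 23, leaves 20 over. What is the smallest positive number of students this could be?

503

Since 23·12 ≡ 1 (mod 25), take x = 20 + 23·((3−20)·12 mod 25) = 20 + 23·21 = 503.
Check: 503 mod 25 = 3, 503 mod 23 = 20.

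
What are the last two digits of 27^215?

By repeated squaring mod 100: 27^1≡27, 27^2≡29, 27^4≡41, 27^8≡81, 27^16≡61, 27^32≡21, 27^64≡41, 27^128≡81.
Since 215 = 1 + 2 + 4 + 16 + 64 + 128 in binary, 27^215 ≡ 27·29·41·61·41·81 ≡ 43 (mod 100).

43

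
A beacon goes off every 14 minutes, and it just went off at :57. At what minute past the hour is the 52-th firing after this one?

52·14 = 728.
Dividing 728 by 60 gives quotient 12 and remainder 8.
(57 + 8) mod 60 = 5.

5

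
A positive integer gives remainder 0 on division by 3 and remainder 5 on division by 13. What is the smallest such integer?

18

x ≡ 0 (mod 3) gives x ∈ {0, 3, 6, 9, 12, 15, 18}.
The first of these with x mod 13 = 5 is 18.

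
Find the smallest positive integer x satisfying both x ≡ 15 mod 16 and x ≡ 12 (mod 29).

447

x ≡ 15 (mod 16) gives x ∈ {15, 31, 47, 63, 79, 95, 111, 127, …}.
The first of these with x mod 29 = 12 is 447.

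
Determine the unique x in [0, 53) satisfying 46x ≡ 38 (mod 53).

40

The inverse of 46 mod 53 is 15 (since 46·15 = 690 ≡ 1).
So x ≡ 15·38 = 570 ≡ 40 (mod 53).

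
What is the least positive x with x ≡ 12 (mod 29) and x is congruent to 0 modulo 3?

Since 3·10 ≡ 1 (mod 29), take x = 0 + 3·((12−0)·10 mod 29) = 0 + 3·4 = 12.
Check: 12 mod 29 = 12, 12 mod 3 = 0.

12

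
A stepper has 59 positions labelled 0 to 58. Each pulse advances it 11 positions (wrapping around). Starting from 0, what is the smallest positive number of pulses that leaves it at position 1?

59 = 5·11 + 4
11 = 2·4 + 3
4 = 1·3 + 1
3 = 3·1 + 0
Back-substituting gives 11·43 ≡ 1 (mod 59).

43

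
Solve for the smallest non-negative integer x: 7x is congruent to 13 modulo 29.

The inverse of 7 mod 29 is 25 (since 7·25 = 175 ≡ 1).
So x ≡ 25·13 = 325 ≡ 6 (mod 29).
Check: 7·6 = 42 = 1·29 + 13.

6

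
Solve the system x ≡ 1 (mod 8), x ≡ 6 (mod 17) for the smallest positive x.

Since 17·1 ≡ 1 (mod 8), take x = 6 + 17·((1−6)·1 mod 8) = 6 + 17·3 = 57.
Check: 57 mod 8 = 1, 57 mod 17 = 6.

57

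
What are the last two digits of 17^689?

97

By repeated squaring mod 100: 17^1≡17, 17^2≡89, 17^4≡21, 17^8≡41, 17^16≡81, 17^32≡61, 17^64≡21, 17^128≡41, 17^256≡81, 17^512≡61.
689 = 1 + 16 + 32 + 128 + 512, so 17^689 ≡ 17·81·61·41·61 ≡ 97 (mod 100).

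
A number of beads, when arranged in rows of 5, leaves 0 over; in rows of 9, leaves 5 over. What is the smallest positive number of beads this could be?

Since 9·4 ≡ 1 (mod 5), take x = 5 + 9·((0−5)·4 mod 5) = 5 + 9·0 = 5.
Check: 5 mod 5 = 0, 5 mod 9 = 5.

5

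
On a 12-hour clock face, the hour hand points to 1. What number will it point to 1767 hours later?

1767 mod 12 = 3 (since 147·12 = 1764).
1 + 3 → 4 on a 12-hour dial.

4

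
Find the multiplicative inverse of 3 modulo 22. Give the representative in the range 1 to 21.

15

22 = 7·3 + 1
3 = 3·1 + 0
Back-substituting gives 3·15 ≡ 1 (mod 22).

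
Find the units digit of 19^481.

9

Last digits of 9^n: 9, 1 (period 2).
481 mod 2 = 1, so the last digit matches 9^1 = 9.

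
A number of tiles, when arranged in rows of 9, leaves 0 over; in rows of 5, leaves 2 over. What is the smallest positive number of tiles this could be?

Since 5·2 ≡ 1 (mod 9), take x = 2 + 5·((0−2)·2 mod 9) = 2 + 5·5 = 27.
Check: 27 mod 9 = 0, 27 mod 5 = 2.

27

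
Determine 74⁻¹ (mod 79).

63

74·63 = 4662 = 59·79 + 1, so 74⁻¹ ≡ 63 (mod 79).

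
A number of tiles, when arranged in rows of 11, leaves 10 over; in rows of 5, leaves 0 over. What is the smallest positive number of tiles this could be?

Since 5·9 ≡ 1 (mod 11), take x = 0 + 5·((10−0)·9 mod 11) = 0 + 5·2 = 10.
Check: 10 mod 11 = 10, 10 mod 5 = 0.

10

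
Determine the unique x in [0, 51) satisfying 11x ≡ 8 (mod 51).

The inverse of 11 mod 51 is 14 (since 11·14 = 154 ≡ 1).
Multiplying both sides by 14: x ≡ 14·8 = 112 ≡ 10 (mod 51).

10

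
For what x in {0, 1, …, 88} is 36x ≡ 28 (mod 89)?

36⁻¹ ≡ 47 (mod 89) because 36·47 = 1692 = 19·89 + 1.
Multiplying both sides by 47: x ≡ 47·28 = 1316 ≡ 70 (mod 89).
Check: 36·70 = 2520 = 28·89 + 28.

70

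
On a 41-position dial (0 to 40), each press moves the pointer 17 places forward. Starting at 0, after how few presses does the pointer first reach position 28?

17⁻¹ ≡ 29 (mod 41) because 17·29 = 493 = 12·41 + 1.
So x ≡ 29·28 = 812 ≡ 33 (mod 41).

33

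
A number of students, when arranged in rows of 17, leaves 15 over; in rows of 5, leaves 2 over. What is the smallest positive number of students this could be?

Since 5·7 ≡ 1 (mod 17), take x = 2 + 5·((15−2)·7 mod 17) = 2 + 5·6 = 32.
Check: 32 mod 17 = 15, 32 mod 5 = 2.

32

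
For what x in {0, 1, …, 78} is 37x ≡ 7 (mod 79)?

The inverse of 37 mod 79 is 47 (since 37·47 = 1739 ≡ 1).
So x ≡ 47·7 = 329 ≡ 13 (mod 79).

13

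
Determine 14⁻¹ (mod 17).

17 = 1·14 + 3
14 = 4·3 + 2
3 = 1·2 + 1
2 = 2·1 + 0
Back-substituting gives 14·11 ≡ 1 (mod 17).

11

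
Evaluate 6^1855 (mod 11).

10

Square-and-reduce mod 11: 6^1≡6, 6^2≡3, 6^4≡9, 6^8≡4, 6^16≡5, 6^32≡3, 6^64≡9, 6^128≡4, 6^256≡5, 6^512≡3, 6^1024≡9.
Since 1855 = 1 + 2 + 4 + 8 + 16 + 32 + 256 + 512 + 1024 in binary, 6^1855 ≡ 6·3·9·4·5·3·5·3·9 ≡ 10 (mod 11).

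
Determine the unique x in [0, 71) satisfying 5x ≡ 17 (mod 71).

46

5⁻¹ ≡ 57 (mod 71) because 5·57 = 285 = 4·71 + 1.
So x ≡ 57·17 = 969 ≡ 46 (mod 71).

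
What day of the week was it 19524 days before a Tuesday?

19524 = 2789·7 + 1, so 19524 mod 7 = 1.
Tuesday − 1 day → Monday.

Monday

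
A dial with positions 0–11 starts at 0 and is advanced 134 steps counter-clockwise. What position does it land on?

Dividing 134 by 12 gives quotient 11 and remainder 2.
(0 − 2) mod 12 = 10.

10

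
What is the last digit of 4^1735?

4

Last digits of 4^n: 4, 6 (period 2).
1735 leaves remainder 1 on division by 2, so 4^1735 ends in 4.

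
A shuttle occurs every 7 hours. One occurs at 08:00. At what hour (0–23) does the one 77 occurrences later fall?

77·7 = 539.
539 mod 24 = 11 (since 22·24 = 528).
(8 + 11) mod 24 = 19.

19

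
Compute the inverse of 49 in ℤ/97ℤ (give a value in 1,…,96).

2

97 = 1·49 + 48
49 = 1·48 + 1
48 = 48·1 + 0
Back-substituting gives 49·2 ≡ 1 (mod 97).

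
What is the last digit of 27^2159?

3

Last digits of 7^n: 7, 9, 3, 1 (period 4).
2159 leaves remainder 3 on division by 4, so 27^2159 ends in 3.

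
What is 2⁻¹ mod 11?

6

2·6 = 12 = 1·11 + 1, so 2⁻¹ ≡ 6 (mod 11).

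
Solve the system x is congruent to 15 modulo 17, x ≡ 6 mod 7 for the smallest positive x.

Since 7·5 ≡ 1 (mod 17), take x = 6 + 7·((15−6)·5 mod 17) = 6 + 7·11 = 83.
Check: 83 mod 17 = 15, 83 mod 7 = 6.

83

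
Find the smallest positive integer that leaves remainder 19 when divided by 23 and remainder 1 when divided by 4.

65

Since 4·6 ≡ 1 (mod 23), take x = 1 + 4·((19−1)·6 mod 23) = 1 + 4·16 = 65.
Check: 65 mod 23 = 19, 65 mod 4 = 1.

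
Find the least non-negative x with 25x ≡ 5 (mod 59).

25⁻¹ ≡ 26 (mod 59) because 25·26 = 650 = 11·59 + 1.
So x ≡ 26·5 = 130 ≡ 12 (mod 59).
Check: 25·12 = 300 = 5·59 + 5.

12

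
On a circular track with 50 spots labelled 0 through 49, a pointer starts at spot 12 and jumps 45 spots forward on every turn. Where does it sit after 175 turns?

37

175·45 = 7875.
7875 mod 50 = 25 (since 157·50 = 7850).
(12 + 25) mod 50 = 37.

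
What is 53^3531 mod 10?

7

Powers of 3 mod 10 repeat with period 4: 3, 9, 7, 1.
3531 mod 4 = 3, so the last digit matches 3^3 = 7.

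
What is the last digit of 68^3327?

2

Last digits of 8^n: 8, 4, 2, 6 (period 4).
3327 mod 4 = 3, so the last digit matches 8^3 = 2.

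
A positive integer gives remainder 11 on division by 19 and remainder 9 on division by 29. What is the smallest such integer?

x ≡ 11 (mod 19) gives x ∈ {11, 30, 49, 68, 87, 106, 125}.
The first of these with x mod 29 = 9 is 125.

125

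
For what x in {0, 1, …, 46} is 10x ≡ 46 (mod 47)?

14

The inverse of 10 mod 47 is 33 (since 10·33 = 330 ≡ 1).
Multiplying both sides by 33: x ≡ 33·46 = 1518 ≡ 14 (mod 47).
Check: 10·14 = 140 = 2·47 + 46.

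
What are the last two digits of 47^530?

49

Square-and-reduce mod 100: 47^1≡47, 47^2≡9, 47^4≡81, 47^8≡61, 47^16≡21, 47^32≡41, 47^64≡81, 47^128≡61, 47^256≡21, 47^512≡41.
530 = 2 + 16 + 512, so 47^530 ≡ 9·21·41 ≡ 49 (mod 100).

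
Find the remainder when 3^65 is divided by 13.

9

By repeated squaring mod 13: 3^1≡3, 3^2≡9, 3^4≡3, 3^8≡9, 3^16≡3, 3^32≡9, 3^64≡3.
65 = 1 + 64, so 3^65 ≡ 3·3 ≡ 9 (mod 13).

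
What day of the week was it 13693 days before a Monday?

Sunday

Dividing 13693 by 7 gives quotient 1956 and remainder 1.
Monday − 1 day → Sunday.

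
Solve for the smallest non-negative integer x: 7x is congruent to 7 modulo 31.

1

The inverse of 7 mod 31 is 9 (since 7·9 = 63 ≡ 1).
So x ≡ 9·7 = 63 ≡ 1 (mod 31).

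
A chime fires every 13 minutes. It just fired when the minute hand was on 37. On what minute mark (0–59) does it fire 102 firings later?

102·13 = 1326.
1326 mod 60 = 6 (since 22·60 = 1320).
(37 + 6) mod 60 = 43.

43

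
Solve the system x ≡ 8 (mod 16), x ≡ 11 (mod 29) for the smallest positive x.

40

x ≡ 8 (mod 16) gives x ∈ {8, 24, 40}.
The first of these with x mod 29 = 11 is 40.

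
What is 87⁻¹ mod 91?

68

91 = 1·87 + 4
87 = 21·4 + 3
4 = 1·3 + 1
3 = 3·1 + 0
Back-substituting gives 87·68 ≡ 1 (mod 91).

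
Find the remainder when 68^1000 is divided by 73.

Square-and-reduce mod 73: 68^1≡68, 68^2≡25, 68^4≡41, 68^8≡2, 68^16≡4, 68^32≡16, 68^64≡37, 68^128≡55, 68^256≡32, 68^512≡2.
Since 1000 = 8 + 32 + 64 + 128 + 256 + 512 in binary, 68^1000 ≡ 2·16·37·55·32·2 ≡ 37 (mod 73).

37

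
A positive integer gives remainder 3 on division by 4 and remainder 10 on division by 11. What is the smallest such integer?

43

Since 11·3 ≡ 1 (mod 4), take x = 10 + 11·((3−10)·3 mod 4) = 10 + 11·3 = 43.
Check: 43 mod 4 = 3, 43 mod 11 = 10.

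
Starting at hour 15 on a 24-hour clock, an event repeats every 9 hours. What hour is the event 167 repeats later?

167·9 = 1503.
1503 mod 24 = 15 (since 62·24 = 1488).
(15 + 15) mod 24 = 6.

6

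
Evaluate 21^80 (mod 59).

26

Successive squares of 21 mod 59: 21^1≡21, 21^2≡28, 21^4≡17, 21^8≡53, 21^16≡36, 21^32≡57, 21^64≡4.
Since 80 = 16 + 64 in binary, 21^80 ≡ 36·4 ≡ 26 (mod 59).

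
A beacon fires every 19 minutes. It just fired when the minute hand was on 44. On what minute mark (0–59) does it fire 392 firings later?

52

392·19 = 7448.
7448 = 124·60 + 8, so 7448 mod 60 = 8.
(44 + 8) mod 60 = 52.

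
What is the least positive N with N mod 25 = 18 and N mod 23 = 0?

368

x ≡ 0 (mod 23) gives x ∈ {0, 23, 46, 69, 92, 115, 138, 161, …}.
The first of these with x mod 25 = 18 is 368.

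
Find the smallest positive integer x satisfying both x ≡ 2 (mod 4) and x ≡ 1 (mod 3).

Since 3·3 ≡ 1 (mod 4), take x = 1 + 3·((2−1)·3 mod 4) = 1 + 3·3 = 10.
Check: 10 mod 4 = 2, 10 mod 3 = 1.

10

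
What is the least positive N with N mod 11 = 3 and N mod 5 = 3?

3

x ≡ 3 (mod 5) gives x ∈ {3}.
The first of these with x mod 11 = 3 is 3.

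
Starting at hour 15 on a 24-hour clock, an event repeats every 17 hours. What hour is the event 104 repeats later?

104·17 = 1768.
1768 mod 24 = 16 (since 73·24 = 1752).
(15 + 16) mod 24 = 7.

7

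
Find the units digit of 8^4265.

8

Last digits of 8^n: 8, 4, 2, 6 (period 4).
4265 leaves remainder 1 on division by 4, so 8^4265 ends in 8.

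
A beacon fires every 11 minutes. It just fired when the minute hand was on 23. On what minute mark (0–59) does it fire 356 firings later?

39

356·11 = 3916.
Dividing 3916 by 60 gives quotient 65 and remainder 16.
(23 + 16) mod 60 = 39.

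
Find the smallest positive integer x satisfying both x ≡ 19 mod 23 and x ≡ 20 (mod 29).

Since 29·4 ≡ 1 (mod 23), take x = 20 + 29·((19−20)·4 mod 23) = 20 + 29·19 = 571.
Check: 571 mod 23 = 19, 571 mod 29 = 20.

571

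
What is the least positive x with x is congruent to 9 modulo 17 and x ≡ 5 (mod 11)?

60

x ≡ 5 (mod 11) gives x ∈ {5, 16, 27, 38, 49, 60}.
The first of these with x mod 17 = 9 is 60.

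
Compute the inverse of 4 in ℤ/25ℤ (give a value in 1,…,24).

19

25 = 6·4 + 1
4 = 4·1 + 0
Back-substituting gives 4·19 ≡ 1 (mod 25).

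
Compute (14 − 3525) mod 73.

3525 = 48·73 + 21, so 3525 mod 73 = 21.
(14 − 21) mod 73 = 66.

66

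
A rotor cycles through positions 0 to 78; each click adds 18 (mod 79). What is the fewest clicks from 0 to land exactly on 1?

22

18·22 = 396 = 5·79 + 1, so 18⁻¹ ≡ 22 (mod 79).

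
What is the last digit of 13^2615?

Powers of 3 mod 10 repeat with period 4: 3, 9, 7, 1.
2615 mod 4 = 3, so the last digit matches 3^3 = 7.

7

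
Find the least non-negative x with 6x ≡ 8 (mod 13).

The inverse of 6 mod 13 is 11 (since 6·11 = 66 ≡ 1).
Multiplying both sides by 11: x ≡ 11·8 = 88 ≡ 10 (mod 13).

10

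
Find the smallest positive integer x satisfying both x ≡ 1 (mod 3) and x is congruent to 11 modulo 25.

61

x ≡ 1 (mod 3) gives x ∈ {1, 4, 7, 10, 13, 16, 19, 22, …}.
The first of these with x mod 25 = 11 is 61.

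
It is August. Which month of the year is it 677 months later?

Dividing 677 by 12 gives quotient 56 and remainder 5.
August + 5 months → January.

January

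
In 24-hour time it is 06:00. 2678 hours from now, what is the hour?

2678 mod 24 = 14 (since 111·24 = 2664).
(6 + 14) mod 24 = 20.

20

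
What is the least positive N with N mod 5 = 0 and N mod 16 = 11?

Since 16·1 ≡ 1 (mod 5), take x = 11 + 16·((0−11)·1 mod 5) = 11 + 16·4 = 75.
Check: 75 mod 5 = 0, 75 mod 16 = 11.

75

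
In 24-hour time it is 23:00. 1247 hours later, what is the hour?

22

1247 − 51·24 = 23, so 1247 ≡ 23 (mod 24).
(23 + 23) mod 24 = 22.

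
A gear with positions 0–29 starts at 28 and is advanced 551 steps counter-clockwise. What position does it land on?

551 − 18·30 = 11, so 551 ≡ 11 (mod 30).
(28 − 11) mod 30 = 17.

17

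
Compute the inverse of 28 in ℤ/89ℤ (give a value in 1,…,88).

35

89 = 3·28 + 5
28 = 5·5 + 3
5 = 1·3 + 2
3 = 1·2 + 1
2 = 2·1 + 0
Back-substituting gives 28·35 ≡ 1 (mod 89).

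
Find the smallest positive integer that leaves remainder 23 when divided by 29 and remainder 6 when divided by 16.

342

Since 16·20 ≡ 1 (mod 29), take x = 6 + 16·((23−6)·20 mod 29) = 6 + 16·21 = 342.
Check: 342 mod 29 = 23, 342 mod 16 = 6.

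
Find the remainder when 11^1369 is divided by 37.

Square-and-reduce mod 37: 11^1≡11, 11^2≡10, 11^4≡26, 11^8≡10, 11^16≡26, 11^32≡10, 11^64≡26, 11^128≡10, 11^256≡26, 11^512≡10, 11^1024≡26.
Since 1369 = 1 + 8 + 16 + 64 + 256 + 1024 in binary, 11^1369 ≡ 11·10·26·26·26·26 ≡ 11 (mod 37).

11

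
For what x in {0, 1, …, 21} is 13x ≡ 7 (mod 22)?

13⁻¹ ≡ 17 (mod 22) because 13·17 = 221 = 10·22 + 1.
So x ≡ 17·7 = 119 ≡ 9 (mod 22).

9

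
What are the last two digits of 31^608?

Square-and-reduce mod 100: 31^1≡31, 31^2≡61, 31^4≡21, 31^8≡41, 31^16≡81, 31^32≡61, 31^64≡21, 31^128≡41, 31^256≡81, 31^512≡61.
608 = 32 + 64 + 512, so 31^608 ≡ 61·21·61 ≡ 41 (mod 100).

41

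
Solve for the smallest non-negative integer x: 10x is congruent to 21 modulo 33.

12

10⁻¹ ≡ 10 (mod 33) because 10·10 = 100 = 3·33 + 1.
Multiplying both sides by 10: x ≡ 10·21 = 210 ≡ 12 (mod 33).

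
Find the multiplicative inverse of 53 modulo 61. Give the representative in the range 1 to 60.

38

53·38 = 2014 = 33·61 + 1, so 53⁻¹ ≡ 38 (mod 61).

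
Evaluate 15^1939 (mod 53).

13

Square-and-reduce mod 53: 15^1≡15, 15^2≡13, 15^4≡10, 15^8≡47, 15^16≡36, 15^32≡24, 15^64≡46, 15^128≡49, 15^256≡16, 15^512≡44, 15^1024≡28.
1939 = 1 + 2 + 16 + 128 + 256 + 512 + 1024, so 15^1939 ≡ 15·13·36·49·16·44·28 ≡ 13 (mod 53).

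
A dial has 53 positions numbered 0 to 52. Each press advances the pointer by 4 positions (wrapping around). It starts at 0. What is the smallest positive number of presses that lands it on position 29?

47

The inverse of 4 mod 53 is 40 (since 4·40 = 160 ≡ 1).
Multiplying both sides by 40: x ≡ 40·29 = 1160 ≡ 47 (mod 53).
Check: 4·47 = 188 = 3·53 + 29.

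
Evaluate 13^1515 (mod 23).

Successive squares of 13 mod 23: 13^1≡13, 13^2≡8, 13^4≡18, 13^8≡2, 13^16≡4, 13^32≡16, 13^64≡3, 13^128≡9, 13^256≡12, 13^512≡6, 13^1024≡13.
Since 1515 = 1 + 2 + 8 + 32 + 64 + 128 + 256 + 1024 in binary, 13^1515 ≡ 13·8·2·16·3·9·12·13 ≡ 2 (mod 23).

2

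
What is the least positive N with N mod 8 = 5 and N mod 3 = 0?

21

Since 3·3 ≡ 1 (mod 8), take x = 0 + 3·((5−0)·3 mod 8) = 0 + 3·7 = 21.
Check: 21 mod 8 = 5, 21 mod 3 = 0.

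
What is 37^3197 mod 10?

7

Powers of 7 mod 10 repeat with period 4: 7, 9, 3, 1.
3197 mod 4 = 1, so the last digit matches 7^1 = 7.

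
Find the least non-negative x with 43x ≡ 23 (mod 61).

43⁻¹ ≡ 44 (mod 61) because 43·44 = 1892 = 31·61 + 1.
Multiplying both sides by 44: x ≡ 44·23 = 1012 ≡ 36 (mod 61).

36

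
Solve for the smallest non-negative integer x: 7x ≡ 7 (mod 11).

1

7⁻¹ ≡ 8 (mod 11) because 7·8 = 56 = 5·11 + 1.
So x ≡ 8·7 = 56 ≡ 1 (mod 11).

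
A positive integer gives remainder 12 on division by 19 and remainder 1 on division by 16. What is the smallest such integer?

x ≡ 1 (mod 16) gives x ∈ {1, 17, 33, 49, 65, 81, 97, 113, …}.
The first of these with x mod 19 = 12 is 145.

145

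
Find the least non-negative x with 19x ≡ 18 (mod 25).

22

19⁻¹ ≡ 4 (mod 25) because 19·4 = 76 = 3·25 + 1.
So x ≡ 4·18 = 72 ≡ 22 (mod 25).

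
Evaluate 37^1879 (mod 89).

Successive squares of 37 mod 89: 37^1≡37, 37^2≡34, 37^4≡88, 37^8≡1, 37^16≡1, 37^32≡1, 37^64≡1, 37^128≡1, 37^256≡1, 37^512≡1, 37^1024≡1.
Since 1879 = 1 + 2 + 4 + 16 + 64 + 256 + 512 + 1024 in binary, 37^1879 ≡ 37·34·88·1·1·1·1·1 ≡ 77 (mod 89).

77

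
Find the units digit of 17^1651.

3

The units digit of 17^n cycles with period 4: 7, 9, 3, 1, …
1651 mod 4 = 3, so the last digit matches 7^3 = 3.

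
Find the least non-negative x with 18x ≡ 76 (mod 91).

18⁻¹ ≡ 86 (mod 91) because 18·86 = 1548 = 17·91 + 1.
So x ≡ 86·76 = 6536 ≡ 75 (mod 91).

75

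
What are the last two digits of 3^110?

49

Successive squares of 3 mod 100: 3^1≡3, 3^2≡9, 3^4≡81, 3^8≡61, 3^16≡21, 3^32≡41, 3^64≡81.
Since 110 = 2 + 4 + 8 + 32 + 64 in binary, 3^110 ≡ 9·81·61·41·81 ≡ 49 (mod 100).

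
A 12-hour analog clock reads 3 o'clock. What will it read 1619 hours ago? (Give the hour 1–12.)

4

1619 − 134·12 = 11, so 1619 ≡ 11 (mod 12).
3 − 11 → 4 on a 12-hour dial.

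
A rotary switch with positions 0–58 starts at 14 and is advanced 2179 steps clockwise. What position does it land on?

Dividing 2179 by 59 gives quotient 36 and remainder 55.
(14 + 55) mod 59 = 10.

10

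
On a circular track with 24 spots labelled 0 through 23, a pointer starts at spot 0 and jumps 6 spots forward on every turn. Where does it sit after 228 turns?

228·6 = 1368.
Dividing 1368 by 24 gives quotient 57 and remainder 0.
(0 + 0) mod 24 = 0.

0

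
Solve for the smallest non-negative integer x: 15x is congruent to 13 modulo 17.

2

The inverse of 15 mod 17 is 8 (since 15·8 = 120 ≡ 1).
So x ≡ 8·13 = 104 ≡ 2 (mod 17).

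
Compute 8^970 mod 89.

By repeated squaring mod 89: 8^1≡8, 8^2≡64, 8^4≡2, 8^8≡4, 8^16≡16, 8^32≡78, 8^64≡32, 8^128≡45, 8^256≡67, 8^512≡39.
Since 970 = 2 + 8 + 64 + 128 + 256 + 512 in binary, 8^970 ≡ 64·4·32·45·67·39 ≡ 64 (mod 89).

64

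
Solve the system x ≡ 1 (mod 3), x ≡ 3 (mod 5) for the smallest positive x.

x ≡ 1 (mod 3) gives x ∈ {1, 4, 7, 10, 13}.
The first of these with x mod 5 = 3 is 13.

13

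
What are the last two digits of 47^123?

23

By repeated squaring mod 100: 47^1≡47, 47^2≡9, 47^4≡81, 47^8≡61, 47^16≡21, 47^32≡41, 47^64≡81.
Since 123 = 1 + 2 + 8 + 16 + 32 + 64 in binary, 47^123 ≡ 47·9·61·21·41·81 ≡ 23 (mod 100).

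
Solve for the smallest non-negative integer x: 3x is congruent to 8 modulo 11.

3⁻¹ ≡ 4 (mod 11) because 3·4 = 12 = 1·11 + 1.
So x ≡ 4·8 = 32 ≡ 10 (mod 11).
Check: 3·10 = 30 = 2·11 + 8.

10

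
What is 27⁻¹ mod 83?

40

83 = 3·27 + 2
27 = 13·2 + 1
2 = 2·1 + 0
Back-substituting gives 27·40 ≡ 1 (mod 83).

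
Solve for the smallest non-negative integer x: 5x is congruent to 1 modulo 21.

5⁻¹ ≡ 17 (mod 21) because 5·17 = 85 = 4·21 + 1.
Multiplying both sides by 17: x ≡ 17·1 = 17 ≡ 17 (mod 21).

17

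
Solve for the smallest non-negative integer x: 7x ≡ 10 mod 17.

The inverse of 7 mod 17 is 5 (since 7·5 = 35 ≡ 1).
Multiplying both sides by 5: x ≡ 5·10 = 50 ≡ 16 (mod 17).
Check: 7·16 = 112 = 6·17 + 10.

16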